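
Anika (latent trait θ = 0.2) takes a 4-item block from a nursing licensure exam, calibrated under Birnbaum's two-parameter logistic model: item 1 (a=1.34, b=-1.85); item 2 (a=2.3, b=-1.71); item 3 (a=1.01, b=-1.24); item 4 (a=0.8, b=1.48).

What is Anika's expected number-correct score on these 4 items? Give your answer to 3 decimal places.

3.002

P(θ) = 1 / (1 + exp(−a(θ − b)))
P_1 = 1/(1+e^{-2.7470}) = 0.9397
P_2 = 1/(1+e^{-4.3930}) = 0.9878
P_3 = 1/(1+e^{-1.4544}) = 0.8107
P_4 = 1/(1+e^{1.0240}) = 0.2642
E[score] = 0.9397 + 0.9878 + 0.8107 + 0.2642 = 3.0025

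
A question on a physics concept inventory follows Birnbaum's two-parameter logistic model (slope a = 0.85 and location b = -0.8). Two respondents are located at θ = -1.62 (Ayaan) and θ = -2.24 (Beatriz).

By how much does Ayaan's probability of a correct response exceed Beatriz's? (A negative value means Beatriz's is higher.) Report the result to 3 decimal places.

0.105

P(θ) = 1 / (1 + exp(−a(θ − b)))
P(Ayaan) = 0.3325  [exponent -0.6970]
P(Beatriz) = 0.2272  [exponent -1.2240]
Difference = 0.3325 − 0.2272 = 0.1052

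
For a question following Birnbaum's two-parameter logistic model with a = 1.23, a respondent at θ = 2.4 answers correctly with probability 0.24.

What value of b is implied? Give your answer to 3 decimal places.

P(θ) = 1 / (1 + exp(−a(θ − b)))
logit(0.24) = ln(0.24/0.76) = -1.1527
b = θ − logit/(a) = 2.4 − (-1.1527)/1.2300 = 3.3371

3.337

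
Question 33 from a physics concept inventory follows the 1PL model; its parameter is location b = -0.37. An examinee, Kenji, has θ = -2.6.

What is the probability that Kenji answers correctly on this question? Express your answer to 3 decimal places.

P(θ) = 1 / (1 + exp(−(θ − b)))
Exponent: (-2.6 − (-0.37)) = -2.2300
1/(1 + e^{2.2300}) = 0.0971
P = 0.0971

0.097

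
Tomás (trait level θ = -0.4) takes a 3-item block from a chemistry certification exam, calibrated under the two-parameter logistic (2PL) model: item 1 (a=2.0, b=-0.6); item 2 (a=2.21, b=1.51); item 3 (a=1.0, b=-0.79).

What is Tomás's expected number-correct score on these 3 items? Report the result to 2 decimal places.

1.21

P(θ) = 1 / (1 + exp(−a(θ − b)))
P_1 = 1/(1+e^{-0.4000}) = 0.5987
P_2 = 1/(1+e^{4.2211}) = 0.0145
P_3 = 1/(1+e^{-0.3900}) = 0.5963
E[score] = 0.5987 + 0.0145 + 0.5963 = 1.2094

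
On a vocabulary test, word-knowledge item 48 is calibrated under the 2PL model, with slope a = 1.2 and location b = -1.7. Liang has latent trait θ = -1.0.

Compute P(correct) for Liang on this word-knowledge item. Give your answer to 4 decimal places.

P(θ) = 1 / (1 + exp(−a(θ − b)))
Exponent: 1.2 × (-1.0 − (-1.7)) = 0.8400
1/(1 + e^{-0.8400}) = 0.6985

0.6985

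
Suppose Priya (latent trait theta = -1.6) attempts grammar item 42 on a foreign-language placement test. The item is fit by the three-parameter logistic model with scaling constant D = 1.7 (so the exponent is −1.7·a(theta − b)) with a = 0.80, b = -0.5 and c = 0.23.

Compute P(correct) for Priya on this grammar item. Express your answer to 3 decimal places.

P(theta) = c + (1 − c) · 1 / (1 + exp(−D·a(theta − b)))
Exponent: 1.7 × 0.80 × (-1.6 − (-0.5)) = -1.4960
1/(1 + e^{1.4960}) = 0.1830
P = 0.23 + 0.77 × 0.1830 = 0.3709

0.371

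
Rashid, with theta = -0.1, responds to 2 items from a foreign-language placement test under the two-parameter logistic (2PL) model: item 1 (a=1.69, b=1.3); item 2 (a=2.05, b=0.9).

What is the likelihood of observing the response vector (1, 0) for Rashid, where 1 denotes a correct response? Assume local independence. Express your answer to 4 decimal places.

P(theta) = 1 / (1 + exp(−a(theta − b)))
P_1 = 1/(1+e^{2.3660}) = 0.0858
P_2 = 1/(1+e^{2.0500}) = 0.1141
L = P_1 × (1−P_2) = 0.0858 × 0.8859 = 0.07602

0.0760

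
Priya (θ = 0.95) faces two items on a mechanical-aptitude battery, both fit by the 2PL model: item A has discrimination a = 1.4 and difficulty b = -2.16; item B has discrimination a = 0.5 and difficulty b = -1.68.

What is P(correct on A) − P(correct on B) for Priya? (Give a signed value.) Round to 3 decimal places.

P(θ) = 1 / (1 + exp(−a(θ − b)))
P_A = 0.9873
P_B = 0.7883
P_A − P_B = 0.1990

0.199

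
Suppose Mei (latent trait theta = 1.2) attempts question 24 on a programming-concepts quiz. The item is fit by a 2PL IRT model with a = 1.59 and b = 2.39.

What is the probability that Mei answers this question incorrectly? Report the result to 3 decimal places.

P(theta) = 1 / (1 + exp(−a(theta − b)))
Exponent: 1.59 × (1.2 − 2.39) = -1.8921
1/(1 + e^{1.8921}) = 0.1310
P(incorrect) = 1 − 0.1310 = 0.8690

0.869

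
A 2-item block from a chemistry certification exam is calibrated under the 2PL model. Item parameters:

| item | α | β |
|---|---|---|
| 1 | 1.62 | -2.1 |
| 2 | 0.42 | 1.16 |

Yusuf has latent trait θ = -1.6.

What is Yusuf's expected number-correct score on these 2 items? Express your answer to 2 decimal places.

P(θ) = 1 / (1 + exp(−α(θ − β)))
P_1 = 1/(1+e^{-0.8100}) = 0.6921
P_2 = 1/(1+e^{1.1592}) = 0.2388
E[score] = 0.6921 + 0.2388 = 0.9309

0.93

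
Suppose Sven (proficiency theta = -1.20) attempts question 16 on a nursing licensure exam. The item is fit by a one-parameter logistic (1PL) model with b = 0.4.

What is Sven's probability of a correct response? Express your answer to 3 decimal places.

P(theta) = 1 / (1 + exp(−(theta − b)))
Exponent: (-1.20 − 0.4) = -1.6000
1/(1 + e^{1.6000}) = 0.1680
P = 0.1680

0.168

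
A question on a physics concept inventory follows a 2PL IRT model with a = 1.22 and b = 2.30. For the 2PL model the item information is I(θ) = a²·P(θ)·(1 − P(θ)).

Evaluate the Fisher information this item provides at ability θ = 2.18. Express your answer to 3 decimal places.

P = 1/(1+e^{0.1464}) = 0.4635
P(1−P) = 0.4635 × 0.5365 = 0.2487
I = a² × P(1−P) = 1.22² × 0.2487 = 0.37011

0.370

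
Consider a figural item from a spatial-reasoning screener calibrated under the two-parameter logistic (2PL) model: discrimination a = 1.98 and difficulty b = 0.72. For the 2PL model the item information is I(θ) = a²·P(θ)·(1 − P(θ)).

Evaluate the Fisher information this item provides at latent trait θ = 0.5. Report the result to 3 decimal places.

P = 1/(1+e^{0.4356}) = 0.3928
P(1−P) = 0.3928 × 0.6072 = 0.2385
I = a² × P(1−P) = 1.98² × 0.2385 = 0.93504

0.935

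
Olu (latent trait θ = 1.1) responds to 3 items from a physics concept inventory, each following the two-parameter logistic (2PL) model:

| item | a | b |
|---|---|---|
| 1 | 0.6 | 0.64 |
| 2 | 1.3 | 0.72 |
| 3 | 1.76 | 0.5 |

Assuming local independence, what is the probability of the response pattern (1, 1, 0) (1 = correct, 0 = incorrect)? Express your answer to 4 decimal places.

P(θ) = 1 / (1 + exp(−a(θ − b)))
P_1 = 1/(1+e^{-0.2760}) = 0.5686
P_2 = 1/(1+e^{-0.4940}) = 0.6210
P_3 = 1/(1+e^{-1.0560}) = 0.7419
L = P_1 × P_2 × (1−P_3) = 0.5686 × 0.6210 × 0.2581 = 0.09113

0.0911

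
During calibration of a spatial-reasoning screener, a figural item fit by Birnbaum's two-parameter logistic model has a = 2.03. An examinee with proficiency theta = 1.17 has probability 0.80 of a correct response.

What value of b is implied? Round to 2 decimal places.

P(theta) = 1 / (1 + exp(−a(theta − b)))
logit(0.80) = ln(0.80/0.20) = 1.3863
b = theta − logit/(a) = 1.17 − 1.3863/2.0300 = 0.4871

0.49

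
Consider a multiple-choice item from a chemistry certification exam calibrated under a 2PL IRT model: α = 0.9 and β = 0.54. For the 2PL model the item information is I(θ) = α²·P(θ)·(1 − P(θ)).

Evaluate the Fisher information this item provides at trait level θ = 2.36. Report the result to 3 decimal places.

0.110

P = 1/(1+e^{-1.6380}) = 0.8373
P(1−P) = 0.8373 × 0.1627 = 0.1363
I = α² × P(1−P) = 0.9² × 0.1363 = 0.11037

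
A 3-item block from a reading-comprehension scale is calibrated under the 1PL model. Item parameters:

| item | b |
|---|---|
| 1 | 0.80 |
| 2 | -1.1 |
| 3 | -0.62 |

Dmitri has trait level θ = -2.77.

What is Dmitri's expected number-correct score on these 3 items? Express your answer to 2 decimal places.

0.29

P(θ) = 1 / (1 + exp(−(θ − b)))
P_1 = 1/(1+e^{3.5700}) = 0.0274
P_2 = 1/(1+e^{1.6700}) = 0.1584
P_3 = 1/(1+e^{2.1500}) = 0.1043
E[score] = 0.0274 + 0.1584 + 0.1043 = 0.2901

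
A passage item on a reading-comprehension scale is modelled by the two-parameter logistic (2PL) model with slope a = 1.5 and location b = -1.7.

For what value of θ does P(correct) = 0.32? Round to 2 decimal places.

-2.20

P(θ) = 1 / (1 + exp(−a(θ − b)))
logit = ln(0.3200/0.6800) = -0.7538
θ = b + logit/(a) = -1.7 + (-0.7538)/1.5000 = -2.2025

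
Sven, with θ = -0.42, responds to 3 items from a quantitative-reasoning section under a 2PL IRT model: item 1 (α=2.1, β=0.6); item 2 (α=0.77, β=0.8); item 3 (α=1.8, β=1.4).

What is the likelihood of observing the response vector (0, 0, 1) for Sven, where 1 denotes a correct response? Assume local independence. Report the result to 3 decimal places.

0.023

P(θ) = 1 / (1 + exp(−α(θ − β)))
P_1 = 1/(1+e^{2.1420}) = 0.1051
P_2 = 1/(1+e^{0.9394}) = 0.2810
P_3 = 1/(1+e^{3.2760}) = 0.0364
L = (1−P_1) × (1−P_2) × P_3 = 0.8949 × 0.7190 × 0.0364 = 0.02342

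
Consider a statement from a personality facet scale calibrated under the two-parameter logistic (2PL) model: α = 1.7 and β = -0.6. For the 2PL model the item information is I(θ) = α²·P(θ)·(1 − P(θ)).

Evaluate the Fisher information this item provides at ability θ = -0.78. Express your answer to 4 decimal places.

0.7058

P = 1/(1+e^{0.3060}) = 0.4241
P(1−P) = 0.4241 × 0.5759 = 0.2442
I = α² × P(1−P) = 1.7² × 0.2442 = 0.70585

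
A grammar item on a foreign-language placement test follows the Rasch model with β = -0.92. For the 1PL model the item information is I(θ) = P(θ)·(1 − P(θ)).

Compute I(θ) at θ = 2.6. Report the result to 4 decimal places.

P = 1/(1+e^{-3.5200}) = 0.9713
P(1−P) = 0.9713 × 0.0287 = 0.0279
I = P(1−P) = 0.02792

0.0279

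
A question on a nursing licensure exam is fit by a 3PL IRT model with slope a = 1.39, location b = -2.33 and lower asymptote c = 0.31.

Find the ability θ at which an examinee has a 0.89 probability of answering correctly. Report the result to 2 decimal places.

-1.13

P(θ) = c + (1 − c) · 1 / (1 + exp(−a(θ − b)))
Remove guessing floor: (0.89 − 0.31)/(1 − 0.31) = 0.8406
logit = ln(0.8406/0.1594) = 1.6625
θ = b + logit/(a) = -2.33 + 1.6625/1.3900 = -1.1339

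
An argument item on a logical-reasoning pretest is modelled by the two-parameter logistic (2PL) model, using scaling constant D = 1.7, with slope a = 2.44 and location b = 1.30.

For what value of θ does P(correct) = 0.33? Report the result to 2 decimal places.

P(θ) = 1 / (1 + exp(−D·a(θ − b)))
logit = ln(0.3300/0.6700) = -0.7082
θ = b + logit/(1.7·a) = 1.30 + (-0.7082)/4.1480 = 1.1293

1.13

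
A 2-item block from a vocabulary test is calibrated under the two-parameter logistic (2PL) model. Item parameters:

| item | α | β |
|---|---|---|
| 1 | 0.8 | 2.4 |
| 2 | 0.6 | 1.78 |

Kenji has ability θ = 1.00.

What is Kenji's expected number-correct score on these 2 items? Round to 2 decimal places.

P(θ) = 1 / (1 + exp(−α(θ − β)))
P_1 = 1/(1+e^{1.1200}) = 0.2460
P_2 = 1/(1+e^{0.4680}) = 0.3851
E[score] = 0.2460 + 0.3851 = 0.6311

0.63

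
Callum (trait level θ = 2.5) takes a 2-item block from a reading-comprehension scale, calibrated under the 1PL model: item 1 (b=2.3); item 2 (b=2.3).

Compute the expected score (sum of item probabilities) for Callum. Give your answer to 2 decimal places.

P(θ) = 1 / (1 + exp(−(θ − b)))
P_1 = 1/(1+e^{-0.2000}) = 0.5498
P_2 = 1/(1+e^{-0.2000}) = 0.5498
E[score] = 0.5498 + 0.5498 = 1.0997

1.10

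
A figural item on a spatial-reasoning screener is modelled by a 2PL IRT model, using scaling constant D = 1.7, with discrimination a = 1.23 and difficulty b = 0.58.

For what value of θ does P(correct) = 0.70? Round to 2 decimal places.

P(θ) = 1 / (1 + exp(−D·a(θ − b)))
logit = ln(0.7000/0.3000) = 0.8473
θ = b + logit/(1.7·a) = 0.58 + 0.8473/2.0910 = 0.9852

0.99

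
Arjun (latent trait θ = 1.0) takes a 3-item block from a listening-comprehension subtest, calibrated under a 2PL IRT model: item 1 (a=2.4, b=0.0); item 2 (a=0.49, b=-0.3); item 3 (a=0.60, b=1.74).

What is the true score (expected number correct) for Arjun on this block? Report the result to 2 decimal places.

P(θ) = 1 / (1 + exp(−a(θ − b)))
P_1 = 1/(1+e^{-2.4000}) = 0.9168
P_2 = 1/(1+e^{-0.6370}) = 0.6541
P_3 = 1/(1+e^{0.4440}) = 0.3908
E[score] = 0.9168 + 0.6541 + 0.3908 = 1.9617

1.96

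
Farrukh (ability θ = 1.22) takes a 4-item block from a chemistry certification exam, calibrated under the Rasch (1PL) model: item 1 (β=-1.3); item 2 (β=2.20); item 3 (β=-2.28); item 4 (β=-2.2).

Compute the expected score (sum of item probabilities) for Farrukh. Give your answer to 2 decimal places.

3.14

P(θ) = 1 / (1 + exp(−(θ − β)))
P_1 = 1/(1+e^{-2.5200}) = 0.9255
P_2 = 1/(1+e^{0.9800}) = 0.2729
P_3 = 1/(1+e^{-3.5000}) = 0.9707
P_4 = 1/(1+e^{-3.4200}) = 0.9683
E[score] = 0.9255 + 0.2729 + 0.9707 + 0.9683 = 3.1374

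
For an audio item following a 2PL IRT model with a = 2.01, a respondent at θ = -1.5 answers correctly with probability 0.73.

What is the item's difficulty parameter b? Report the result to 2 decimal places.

-1.99

P(θ) = 1 / (1 + exp(−a(θ − b)))
logit(0.73) = ln(0.73/0.27) = 0.9946
b = θ − logit/(a) = -1.5 − 0.9946/2.0100 = -1.9948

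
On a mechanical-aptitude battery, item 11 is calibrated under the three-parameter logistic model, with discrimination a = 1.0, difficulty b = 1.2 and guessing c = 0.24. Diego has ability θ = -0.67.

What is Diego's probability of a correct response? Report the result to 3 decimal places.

P(θ) = c + (1 − c) · 1 / (1 + exp(−a(θ − b)))
Exponent: 1.0 × (-0.67 − 1.2) = -1.8700
1/(1 + e^{1.8700}) = 0.1335
P = 0.24 + 0.76 × 0.1335 = 0.3415

0.341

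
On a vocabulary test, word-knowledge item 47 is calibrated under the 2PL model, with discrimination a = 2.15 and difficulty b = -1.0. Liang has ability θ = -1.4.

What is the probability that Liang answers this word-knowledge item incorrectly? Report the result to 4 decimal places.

P(θ) = 1 / (1 + exp(−a(θ − b)))
Exponent: 2.15 × (-1.4 − (-1.0)) = -0.8600
1/(1 + e^{0.8600}) = 0.2973
P(incorrect) = 1 − 0.2973 = 0.7027

0.7027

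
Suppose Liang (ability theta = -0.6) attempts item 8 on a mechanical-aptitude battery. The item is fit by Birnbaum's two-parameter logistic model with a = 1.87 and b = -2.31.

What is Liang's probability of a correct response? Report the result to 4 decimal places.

P(theta) = 1 / (1 + exp(−a(theta − b)))
Exponent: 1.87 × (-0.6 − (-2.31)) = 3.1977
1/(1 + e^{-3.1977}) = 0.9607

0.9607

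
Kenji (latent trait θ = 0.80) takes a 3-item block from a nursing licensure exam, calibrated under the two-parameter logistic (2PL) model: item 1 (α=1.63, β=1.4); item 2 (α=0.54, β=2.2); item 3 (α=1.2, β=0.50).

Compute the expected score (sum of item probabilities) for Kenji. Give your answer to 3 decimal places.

1.182

P(θ) = 1 / (1 + exp(−α(θ − β)))
P_1 = 1/(1+e^{0.9780}) = 0.2733
P_2 = 1/(1+e^{0.7560}) = 0.3195
P_3 = 1/(1+e^{-0.3600}) = 0.5890
E[score] = 0.2733 + 0.3195 + 0.5890 = 1.1818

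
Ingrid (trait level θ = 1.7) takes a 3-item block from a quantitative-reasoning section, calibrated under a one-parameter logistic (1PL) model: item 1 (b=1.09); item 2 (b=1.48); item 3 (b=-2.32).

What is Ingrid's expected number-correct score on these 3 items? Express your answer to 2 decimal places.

2.19

P(θ) = 1 / (1 + exp(−(θ − b)))
P_1 = 1/(1+e^{-0.6100}) = 0.6479
P_2 = 1/(1+e^{-0.2200}) = 0.5548
P_3 = 1/(1+e^{-4.0200}) = 0.9824
E[score] = 0.6479 + 0.5548 + 0.9824 = 2.1851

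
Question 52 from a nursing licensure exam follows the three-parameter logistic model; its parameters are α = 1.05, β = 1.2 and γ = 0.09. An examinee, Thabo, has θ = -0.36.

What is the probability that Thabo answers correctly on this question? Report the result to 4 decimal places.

P(θ) = γ + (1 − γ) · 1 / (1 + exp(−α(θ − β)))
Exponent: 1.05 × (-0.36 − 1.2) = -1.6380
1/(1 + e^{1.6380}) = 0.1627
P = 0.09 + 0.91 × 0.1627 = 0.2381

0.2381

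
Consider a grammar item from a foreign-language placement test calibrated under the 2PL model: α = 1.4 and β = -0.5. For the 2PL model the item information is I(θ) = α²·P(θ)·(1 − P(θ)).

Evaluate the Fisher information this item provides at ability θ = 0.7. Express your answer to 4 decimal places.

0.2595

P = 1/(1+e^{-1.6800}) = 0.8429
P(1−P) = 0.8429 × 0.1571 = 0.1324
I = α² × P(1−P) = 1.4² × 0.1324 = 0.25954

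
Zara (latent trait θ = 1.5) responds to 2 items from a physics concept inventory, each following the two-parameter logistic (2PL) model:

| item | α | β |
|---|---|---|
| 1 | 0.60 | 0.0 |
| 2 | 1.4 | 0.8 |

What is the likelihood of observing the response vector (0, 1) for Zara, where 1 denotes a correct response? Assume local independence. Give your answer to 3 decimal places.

0.210

P(θ) = 1 / (1 + exp(−α(θ − β)))
P_1 = 1/(1+e^{-0.9000}) = 0.7109
P_2 = 1/(1+e^{-0.9800}) = 0.7271
L = (1−P_1) × P_2 = 0.2891 × 0.7271 = 0.21017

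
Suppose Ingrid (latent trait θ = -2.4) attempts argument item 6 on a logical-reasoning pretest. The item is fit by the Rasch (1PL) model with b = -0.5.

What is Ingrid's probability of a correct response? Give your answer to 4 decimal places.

P(θ) = 1 / (1 + exp(−(θ − b)))
Exponent: (-2.4 − (-0.5)) = -1.9000
1/(1 + e^{1.9000}) = 0.1301
P = 0.1301

0.1301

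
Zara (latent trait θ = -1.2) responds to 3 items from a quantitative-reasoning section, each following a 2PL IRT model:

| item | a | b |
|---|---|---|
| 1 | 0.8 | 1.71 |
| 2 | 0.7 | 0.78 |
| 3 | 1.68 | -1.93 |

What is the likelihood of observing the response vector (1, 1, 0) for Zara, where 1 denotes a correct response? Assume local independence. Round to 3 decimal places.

0.004

P(θ) = 1 / (1 + exp(−a(θ − b)))
P_1 = 1/(1+e^{2.3280}) = 0.0888
P_2 = 1/(1+e^{1.3860}) = 0.2000
P_3 = 1/(1+e^{-1.2264}) = 0.7732
L = P_1 × P_2 × (1−P_3) = 0.0888 × 0.2000 × 0.2268 = 0.00403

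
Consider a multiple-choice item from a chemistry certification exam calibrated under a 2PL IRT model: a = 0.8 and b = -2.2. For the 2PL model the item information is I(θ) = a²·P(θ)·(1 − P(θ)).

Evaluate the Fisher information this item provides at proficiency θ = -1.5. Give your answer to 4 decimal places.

0.1481

P = 1/(1+e^{-0.5600}) = 0.6365
P(1−P) = 0.6365 × 0.3635 = 0.2314
I = a² × P(1−P) = 0.8² × 0.2314 = 0.14808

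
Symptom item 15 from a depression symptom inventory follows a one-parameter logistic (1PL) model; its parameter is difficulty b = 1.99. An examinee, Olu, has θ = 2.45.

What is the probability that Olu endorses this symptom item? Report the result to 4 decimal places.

0.6130

P(θ) = 1 / (1 + exp(−(θ − b)))
Exponent: (2.45 − 1.99) = 0.4600
1/(1 + e^{-0.4600}) = 0.6130
P = 0.6130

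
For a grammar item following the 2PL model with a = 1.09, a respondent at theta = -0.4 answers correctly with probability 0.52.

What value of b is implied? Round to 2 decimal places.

-0.47

P(theta) = 1 / (1 + exp(−a(theta − b)))
logit(0.52) = ln(0.52/0.48) = 0.0800
b = theta − logit/(a) = -0.4 − 0.0800/1.0900 = -0.4734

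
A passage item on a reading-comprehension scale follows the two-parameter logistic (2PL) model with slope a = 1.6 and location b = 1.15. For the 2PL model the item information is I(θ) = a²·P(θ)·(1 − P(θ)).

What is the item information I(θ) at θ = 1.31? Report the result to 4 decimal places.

P = 1/(1+e^{-0.2560}) = 0.5637
P(1−P) = 0.5637 × 0.4363 = 0.2459
I = a² × P(1−P) = 1.6² × 0.2459 = 0.62963

0.6296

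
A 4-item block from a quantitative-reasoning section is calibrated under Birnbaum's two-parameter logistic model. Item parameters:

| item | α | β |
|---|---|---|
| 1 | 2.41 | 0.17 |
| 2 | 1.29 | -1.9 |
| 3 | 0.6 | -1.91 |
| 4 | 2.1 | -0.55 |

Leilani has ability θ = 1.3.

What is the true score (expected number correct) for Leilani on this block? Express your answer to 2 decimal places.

3.78

P(θ) = 1 / (1 + exp(−α(θ − β)))
P_1 = 1/(1+e^{-2.7233}) = 0.9384
P_2 = 1/(1+e^{-4.1280}) = 0.9841
P_3 = 1/(1+e^{-1.9260}) = 0.8728
P_4 = 1/(1+e^{-3.8850}) = 0.9799
E[score] = 0.9384 + 0.9841 + 0.8728 + 0.9799 = 3.7752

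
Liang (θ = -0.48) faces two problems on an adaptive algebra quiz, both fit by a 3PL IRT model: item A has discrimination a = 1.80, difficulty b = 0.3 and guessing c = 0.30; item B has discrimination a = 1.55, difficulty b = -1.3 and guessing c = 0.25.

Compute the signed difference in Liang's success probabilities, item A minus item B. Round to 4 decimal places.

P(θ) = c + (1 − c) · 1 / (1 + exp(−a(θ − b)))
P_A = 0.4380
P_B = 0.8357
P_A − P_B = -0.3977

-0.3977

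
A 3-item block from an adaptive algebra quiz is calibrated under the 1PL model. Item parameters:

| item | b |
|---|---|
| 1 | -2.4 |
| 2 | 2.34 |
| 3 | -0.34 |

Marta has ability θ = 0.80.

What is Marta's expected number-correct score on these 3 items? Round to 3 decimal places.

P(θ) = 1 / (1 + exp(−(θ − b)))
P_1 = 1/(1+e^{-3.2000}) = 0.9608
P_2 = 1/(1+e^{1.5400}) = 0.1765
P_3 = 1/(1+e^{-1.1400}) = 0.7577
E[score] = 0.9608 + 0.1765 + 0.7577 = 1.8950

1.895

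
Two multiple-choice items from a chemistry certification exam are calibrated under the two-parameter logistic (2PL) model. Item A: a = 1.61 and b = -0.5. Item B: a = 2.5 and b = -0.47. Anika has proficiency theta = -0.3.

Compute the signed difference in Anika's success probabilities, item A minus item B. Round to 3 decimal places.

-0.025

P(theta) = 1 / (1 + exp(−a(theta − b)))
P_A = 0.5798
P_B = 0.6047
P_A − P_B = -0.0249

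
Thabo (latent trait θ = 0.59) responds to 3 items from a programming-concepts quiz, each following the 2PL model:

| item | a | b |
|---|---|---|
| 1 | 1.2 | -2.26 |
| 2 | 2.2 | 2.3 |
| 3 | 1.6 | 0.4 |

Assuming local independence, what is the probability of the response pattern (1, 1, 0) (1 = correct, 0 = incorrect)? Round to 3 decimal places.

P(θ) = 1 / (1 + exp(−a(θ − b)))
P_1 = 1/(1+e^{-3.4200}) = 0.9683
P_2 = 1/(1+e^{3.7620}) = 0.0227
P_3 = 1/(1+e^{-0.3040}) = 0.5754
L = P_1 × P_2 × (1−P_3) = 0.9683 × 0.0227 × 0.4246 = 0.00934

0.009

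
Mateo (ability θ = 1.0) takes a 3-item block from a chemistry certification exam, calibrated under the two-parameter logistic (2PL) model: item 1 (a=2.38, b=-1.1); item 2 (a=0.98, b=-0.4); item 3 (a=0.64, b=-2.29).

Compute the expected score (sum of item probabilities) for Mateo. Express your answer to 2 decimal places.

P(θ) = 1 / (1 + exp(−a(θ − b)))
P_1 = 1/(1+e^{-4.9980}) = 0.9933
P_2 = 1/(1+e^{-1.3720}) = 0.7977
P_3 = 1/(1+e^{-2.1056}) = 0.8914
E[score] = 0.9933 + 0.7977 + 0.8914 = 2.6824

2.68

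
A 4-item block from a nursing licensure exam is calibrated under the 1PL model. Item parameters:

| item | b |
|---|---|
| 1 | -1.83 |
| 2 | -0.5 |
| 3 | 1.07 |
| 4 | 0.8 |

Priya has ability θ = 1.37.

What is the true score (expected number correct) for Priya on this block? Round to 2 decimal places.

P(θ) = 1 / (1 + exp(−(θ − b)))
P_1 = 1/(1+e^{-3.2000}) = 0.9608
P_2 = 1/(1+e^{-1.8700}) = 0.8665
P_3 = 1/(1+e^{-0.3000}) = 0.5744
P_4 = 1/(1+e^{-0.5700}) = 0.6388
E[score] = 0.9608 + 0.8665 + 0.5744 + 0.6388 = 3.0405

3.04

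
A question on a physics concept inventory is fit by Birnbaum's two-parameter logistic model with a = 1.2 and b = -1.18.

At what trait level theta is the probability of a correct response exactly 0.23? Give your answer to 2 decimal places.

P(theta) = 1 / (1 + exp(−a(theta − b)))
logit = ln(0.2300/0.7700) = -1.2083
theta = b + logit/(a) = -1.18 + (-1.2083)/1.2000 = -2.1869

-2.19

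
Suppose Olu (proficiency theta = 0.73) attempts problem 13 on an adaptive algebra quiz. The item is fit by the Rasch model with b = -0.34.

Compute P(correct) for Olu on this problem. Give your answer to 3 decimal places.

P(theta) = 1 / (1 + exp(−(theta − b)))
Exponent: (0.73 − (-0.34)) = 1.0700
1/(1 + e^{-1.0700}) = 0.7446
P = 0.7446

0.745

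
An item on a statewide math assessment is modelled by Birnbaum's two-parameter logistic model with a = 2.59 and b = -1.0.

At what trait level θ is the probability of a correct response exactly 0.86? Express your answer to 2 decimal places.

P(θ) = 1 / (1 + exp(−a(θ − b)))
logit = ln(0.8600/0.1400) = 1.8153
θ = b + logit/(a) = -1.0 + 1.8153/2.5900 = -0.2991

-0.30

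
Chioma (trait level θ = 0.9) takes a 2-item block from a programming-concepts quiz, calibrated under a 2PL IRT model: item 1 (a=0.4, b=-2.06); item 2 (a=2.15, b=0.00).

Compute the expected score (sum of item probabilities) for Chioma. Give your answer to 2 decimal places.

1.64

P(θ) = 1 / (1 + exp(−a(θ − b)))
P_1 = 1/(1+e^{-1.1840}) = 0.7657
P_2 = 1/(1+e^{-1.9350}) = 0.8738
E[score] = 0.7657 + 0.8738 = 1.6395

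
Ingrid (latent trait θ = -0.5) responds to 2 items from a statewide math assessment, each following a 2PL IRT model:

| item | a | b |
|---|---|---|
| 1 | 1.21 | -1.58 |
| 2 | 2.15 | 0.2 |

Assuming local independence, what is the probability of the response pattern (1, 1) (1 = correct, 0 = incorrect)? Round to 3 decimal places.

P(θ) = 1 / (1 + exp(−a(θ − b)))
P_1 = 1/(1+e^{-1.3068}) = 0.7870
P_2 = 1/(1+e^{1.5050}) = 0.1817
L = P_1 × P_2 = 0.7870 × 0.1817 = 0.14298

0.143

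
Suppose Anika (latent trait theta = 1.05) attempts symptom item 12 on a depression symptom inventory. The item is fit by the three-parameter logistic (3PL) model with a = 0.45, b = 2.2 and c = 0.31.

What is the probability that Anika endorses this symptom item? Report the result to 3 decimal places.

P(theta) = c + (1 − c) · 1 / (1 + exp(−a(theta − b)))
Exponent: 0.45 × (1.05 − 2.2) = -0.5175
1/(1 + e^{0.5175}) = 0.3734
P = 0.31 + 0.69 × 0.3734 = 0.5677

0.568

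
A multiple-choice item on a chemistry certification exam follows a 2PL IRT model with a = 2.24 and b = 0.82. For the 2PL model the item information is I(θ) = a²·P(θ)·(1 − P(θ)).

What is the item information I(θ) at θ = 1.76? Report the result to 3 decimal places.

P = 1/(1+e^{-2.1056}) = 0.8914
P(1−P) = 0.8914 × 0.1086 = 0.0968
I = a² × P(1−P) = 2.24² × 0.0968 = 0.48555

0.486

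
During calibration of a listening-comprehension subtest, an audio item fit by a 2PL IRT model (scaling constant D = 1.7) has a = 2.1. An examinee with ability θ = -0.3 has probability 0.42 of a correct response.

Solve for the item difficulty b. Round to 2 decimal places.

-0.21

P(θ) = 1 / (1 + exp(−D·a(θ − b)))
logit(0.42) = ln(0.42/0.58) = -0.3228
b = θ − logit/(1.7·a) = -0.3 − (-0.3228)/3.5700 = -0.2096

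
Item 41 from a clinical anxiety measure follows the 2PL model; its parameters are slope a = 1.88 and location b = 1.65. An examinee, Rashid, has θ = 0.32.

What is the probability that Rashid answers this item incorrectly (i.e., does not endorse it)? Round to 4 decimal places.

0.9242

P(θ) = 1 / (1 + exp(−a(θ − b)))
Exponent: 1.88 × (0.32 − 1.65) = -2.5004
1/(1 + e^{2.5004}) = 0.0758
P(incorrect) = 1 − 0.0758 = 0.9242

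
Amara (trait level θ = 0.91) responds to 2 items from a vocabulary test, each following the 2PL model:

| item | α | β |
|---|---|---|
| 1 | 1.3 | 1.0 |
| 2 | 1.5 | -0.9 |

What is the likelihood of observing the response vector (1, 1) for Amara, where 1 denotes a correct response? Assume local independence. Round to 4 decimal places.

P(θ) = 1 / (1 + exp(−α(θ − β)))
P_1 = 1/(1+e^{0.1170}) = 0.4708
P_2 = 1/(1+e^{-2.7150}) = 0.9379
L = P_1 × P_2 = 0.4708 × 0.9379 = 0.44155

0.4416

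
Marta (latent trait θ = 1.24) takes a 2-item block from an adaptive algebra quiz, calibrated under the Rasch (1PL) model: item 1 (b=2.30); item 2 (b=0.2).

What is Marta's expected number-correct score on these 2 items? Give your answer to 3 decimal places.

P(θ) = 1 / (1 + exp(−(θ − b)))
P_1 = 1/(1+e^{1.0600}) = 0.2573
P_2 = 1/(1+e^{-1.0400}) = 0.7389
E[score] = 0.2573 + 0.7389 = 0.9962

0.996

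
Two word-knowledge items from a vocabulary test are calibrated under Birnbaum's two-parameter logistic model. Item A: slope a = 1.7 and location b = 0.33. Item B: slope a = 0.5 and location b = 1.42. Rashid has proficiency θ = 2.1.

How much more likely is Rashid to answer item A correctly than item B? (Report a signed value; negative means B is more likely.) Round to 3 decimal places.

P(θ) = 1 / (1 + exp(−a(θ − b)))
P_A = 0.9530
P_B = 0.5842
P_A − P_B = 0.3688

0.369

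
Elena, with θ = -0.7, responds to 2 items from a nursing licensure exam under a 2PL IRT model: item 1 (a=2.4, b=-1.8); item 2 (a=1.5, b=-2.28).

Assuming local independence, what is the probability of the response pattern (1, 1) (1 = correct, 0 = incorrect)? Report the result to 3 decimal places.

0.854

P(θ) = 1 / (1 + exp(−a(θ − b)))
P_1 = 1/(1+e^{-2.6400}) = 0.9334
P_2 = 1/(1+e^{-2.3700}) = 0.9145
L = P_1 × P_2 = 0.9334 × 0.9145 = 0.85360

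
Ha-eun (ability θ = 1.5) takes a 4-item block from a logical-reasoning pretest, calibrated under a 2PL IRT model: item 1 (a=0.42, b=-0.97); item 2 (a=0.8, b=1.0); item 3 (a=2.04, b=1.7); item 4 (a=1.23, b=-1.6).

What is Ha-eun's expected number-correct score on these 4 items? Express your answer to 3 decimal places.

2.715

P(θ) = 1 / (1 + exp(−a(θ − b)))
P_1 = 1/(1+e^{-1.0374}) = 0.7383
P_2 = 1/(1+e^{-0.4000}) = 0.5987
P_3 = 1/(1+e^{0.4080}) = 0.3994
P_4 = 1/(1+e^{-3.8130}) = 0.9784
E[score] = 0.7383 + 0.5987 + 0.3994 + 0.9784 = 2.7148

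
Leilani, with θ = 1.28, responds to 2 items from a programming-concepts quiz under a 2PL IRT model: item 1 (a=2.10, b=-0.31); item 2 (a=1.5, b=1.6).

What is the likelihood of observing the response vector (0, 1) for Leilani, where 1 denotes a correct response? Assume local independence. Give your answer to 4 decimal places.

P(θ) = 1 / (1 + exp(−a(θ − b)))
P_1 = 1/(1+e^{-3.3390}) = 0.9657
P_2 = 1/(1+e^{0.4800}) = 0.3823
L = (1−P_1) × P_2 = 0.0343 × 0.3823 = 0.01309

0.0131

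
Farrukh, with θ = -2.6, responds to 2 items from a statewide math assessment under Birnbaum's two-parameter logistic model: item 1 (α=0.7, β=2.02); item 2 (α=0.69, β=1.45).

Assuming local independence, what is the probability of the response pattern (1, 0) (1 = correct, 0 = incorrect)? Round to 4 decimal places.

0.0357

P(θ) = 1 / (1 + exp(−α(θ − β)))
P_1 = 1/(1+e^{3.2340}) = 0.0379
P_2 = 1/(1+e^{2.7945}) = 0.0576
L = P_1 × (1−P_2) = 0.0379 × 0.9424 = 0.03572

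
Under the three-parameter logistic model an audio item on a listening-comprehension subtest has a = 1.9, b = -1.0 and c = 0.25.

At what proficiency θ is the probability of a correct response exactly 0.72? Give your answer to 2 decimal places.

-0.73

P(θ) = c + (1 − c) · 1 / (1 + exp(−a(θ − b)))
Remove guessing floor: (0.72 − 0.25)/(1 − 0.25) = 0.6267
logit = ln(0.6267/0.3733) = 0.5179
θ = b + logit/(a) = -1.0 + 0.5179/1.9000 = -0.7274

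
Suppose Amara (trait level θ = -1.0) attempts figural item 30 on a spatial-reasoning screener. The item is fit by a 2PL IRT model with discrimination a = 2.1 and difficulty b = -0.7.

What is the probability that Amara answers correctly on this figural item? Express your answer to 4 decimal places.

P(θ) = 1 / (1 + exp(−a(θ − b)))
Exponent: 2.1 × (-1.0 − (-0.7)) = -0.6300
1/(1 + e^{0.6300}) = 0.3475

0.3475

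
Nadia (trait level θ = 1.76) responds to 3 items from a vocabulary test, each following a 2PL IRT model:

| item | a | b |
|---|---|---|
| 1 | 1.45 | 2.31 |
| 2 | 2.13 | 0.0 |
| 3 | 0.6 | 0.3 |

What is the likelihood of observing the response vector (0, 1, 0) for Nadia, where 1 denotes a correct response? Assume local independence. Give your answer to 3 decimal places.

0.198

P(θ) = 1 / (1 + exp(−a(θ − b)))
P_1 = 1/(1+e^{0.7975}) = 0.3106
P_2 = 1/(1+e^{-3.7488}) = 0.9770
P_3 = 1/(1+e^{-0.8760}) = 0.7060
L = (1−P_1) × P_2 × (1−P_3) = 0.6894 × 0.9770 × 0.2940 = 0.19804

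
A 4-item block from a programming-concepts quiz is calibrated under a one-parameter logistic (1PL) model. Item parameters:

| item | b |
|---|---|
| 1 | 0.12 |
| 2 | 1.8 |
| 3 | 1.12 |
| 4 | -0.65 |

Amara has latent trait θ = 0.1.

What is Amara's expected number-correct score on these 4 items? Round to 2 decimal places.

P(θ) = 1 / (1 + exp(−(θ − b)))
P_1 = 1/(1+e^{0.0200}) = 0.4950
P_2 = 1/(1+e^{1.7000}) = 0.1545
P_3 = 1/(1+e^{1.0200}) = 0.2650
P_4 = 1/(1+e^{-0.7500}) = 0.6792
E[score] = 0.4950 + 0.1545 + 0.2650 + 0.6792 = 1.5937

1.59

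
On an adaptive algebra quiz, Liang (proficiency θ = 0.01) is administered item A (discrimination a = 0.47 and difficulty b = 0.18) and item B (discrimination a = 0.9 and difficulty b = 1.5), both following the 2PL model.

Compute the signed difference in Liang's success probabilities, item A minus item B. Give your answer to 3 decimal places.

0.273

P(θ) = 1 / (1 + exp(−a(θ − b)))
P_A = 0.4800
P_B = 0.2073
P_A − P_B = 0.2727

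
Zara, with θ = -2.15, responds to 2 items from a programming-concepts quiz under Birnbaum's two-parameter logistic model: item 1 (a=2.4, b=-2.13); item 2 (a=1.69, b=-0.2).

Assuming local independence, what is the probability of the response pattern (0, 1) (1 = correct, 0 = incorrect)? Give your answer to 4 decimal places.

0.0183

P(θ) = 1 / (1 + exp(−a(θ − b)))
P_1 = 1/(1+e^{0.0480}) = 0.4880
P_2 = 1/(1+e^{3.2955}) = 0.0357
L = (1−P_1) × P_2 = 0.5120 × 0.0357 = 0.01829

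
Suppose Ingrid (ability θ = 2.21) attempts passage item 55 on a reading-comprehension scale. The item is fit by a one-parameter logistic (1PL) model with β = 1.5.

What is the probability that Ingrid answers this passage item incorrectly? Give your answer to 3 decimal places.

0.330

P(θ) = 1 / (1 + exp(−(θ − β)))
Exponent: (2.21 − 1.5) = 0.7100
1/(1 + e^{-0.7100}) = 0.6704
P = 0.6704
P(incorrect) = 1 − 0.6704 = 0.3296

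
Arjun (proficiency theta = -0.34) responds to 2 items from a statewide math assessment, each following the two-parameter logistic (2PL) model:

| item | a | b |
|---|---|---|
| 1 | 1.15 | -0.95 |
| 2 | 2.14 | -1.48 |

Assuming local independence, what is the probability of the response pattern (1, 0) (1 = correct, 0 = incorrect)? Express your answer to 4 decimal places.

P(theta) = 1 / (1 + exp(−a(theta − b)))
P_1 = 1/(1+e^{-0.7015}) = 0.6685
P_2 = 1/(1+e^{-2.4396}) = 0.9198
L = P_1 × (1−P_2) = 0.6685 × 0.0802 = 0.05362

0.0536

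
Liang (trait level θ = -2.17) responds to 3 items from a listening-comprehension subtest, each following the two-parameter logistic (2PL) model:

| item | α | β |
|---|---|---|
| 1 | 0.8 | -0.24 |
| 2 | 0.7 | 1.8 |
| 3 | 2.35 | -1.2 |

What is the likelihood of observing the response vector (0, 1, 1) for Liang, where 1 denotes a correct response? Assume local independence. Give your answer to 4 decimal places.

P(θ) = 1 / (1 + exp(−α(θ − β)))
P_1 = 1/(1+e^{1.5440}) = 0.1760
P_2 = 1/(1+e^{2.7790}) = 0.0585
P_3 = 1/(1+e^{2.2795}) = 0.0928
L = (1−P_1) × P_2 × P_3 = 0.8240 × 0.0585 × 0.0928 = 0.00447

0.0045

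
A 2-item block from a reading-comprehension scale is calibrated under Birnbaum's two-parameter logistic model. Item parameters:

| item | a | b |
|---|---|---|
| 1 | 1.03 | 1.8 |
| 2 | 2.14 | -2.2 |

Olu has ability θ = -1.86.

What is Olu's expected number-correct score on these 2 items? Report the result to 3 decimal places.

0.697

P(θ) = 1 / (1 + exp(−a(θ − b)))
P_1 = 1/(1+e^{3.7698}) = 0.0225
P_2 = 1/(1+e^{-0.7276}) = 0.6743
E[score] = 0.0225 + 0.6743 = 0.6968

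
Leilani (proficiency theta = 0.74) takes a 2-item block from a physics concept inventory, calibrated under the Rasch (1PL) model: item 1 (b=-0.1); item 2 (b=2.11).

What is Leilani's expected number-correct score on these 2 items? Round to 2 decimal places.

0.90

P(theta) = 1 / (1 + exp(−(theta − b)))
P_1 = 1/(1+e^{-0.8400}) = 0.6985
P_2 = 1/(1+e^{1.3700}) = 0.2026
E[score] = 0.6985 + 0.2026 = 0.9011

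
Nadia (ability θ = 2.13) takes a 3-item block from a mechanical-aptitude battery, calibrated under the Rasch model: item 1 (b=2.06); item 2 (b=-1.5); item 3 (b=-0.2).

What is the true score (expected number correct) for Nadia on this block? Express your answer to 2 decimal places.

2.40

P(θ) = 1 / (1 + exp(−(θ − b)))
P_1 = 1/(1+e^{-0.0700}) = 0.5175
P_2 = 1/(1+e^{-3.6300}) = 0.9742
P_3 = 1/(1+e^{-2.3300}) = 0.9113
E[score] = 0.5175 + 0.9742 + 0.9113 = 2.4030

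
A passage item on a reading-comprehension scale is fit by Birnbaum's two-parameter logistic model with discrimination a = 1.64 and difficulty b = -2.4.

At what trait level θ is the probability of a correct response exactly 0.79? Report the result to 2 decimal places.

-1.59

P(θ) = 1 / (1 + exp(−a(θ − b)))
logit = ln(0.7900/0.2100) = 1.3249
θ = b + logit/(a) = -2.4 + 1.3249/1.6400 = -1.5921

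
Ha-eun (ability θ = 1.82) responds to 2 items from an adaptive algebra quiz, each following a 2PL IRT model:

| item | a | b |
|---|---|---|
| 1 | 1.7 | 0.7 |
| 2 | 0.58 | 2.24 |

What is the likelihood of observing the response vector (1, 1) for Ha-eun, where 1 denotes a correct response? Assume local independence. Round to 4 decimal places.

0.3824

P(θ) = 1 / (1 + exp(−a(θ − b)))
P_1 = 1/(1+e^{-1.9040}) = 0.8703
P_2 = 1/(1+e^{0.2436}) = 0.4394
L = P_1 × P_2 = 0.8703 × 0.4394 = 0.38243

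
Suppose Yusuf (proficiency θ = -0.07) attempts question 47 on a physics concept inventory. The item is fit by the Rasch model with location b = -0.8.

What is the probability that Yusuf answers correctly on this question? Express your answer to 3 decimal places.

0.675

P(θ) = 1 / (1 + exp(−(θ − b)))
Exponent: (-0.07 − (-0.8)) = 0.7300
1/(1 + e^{-0.7300}) = 0.6748
P = 0.6748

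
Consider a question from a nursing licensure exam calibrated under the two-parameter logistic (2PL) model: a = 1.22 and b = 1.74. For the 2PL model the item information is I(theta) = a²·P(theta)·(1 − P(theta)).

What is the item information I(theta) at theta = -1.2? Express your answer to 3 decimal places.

0.039

P = 1/(1+e^{3.5868}) = 0.0269
P(1−P) = 0.0269 × 0.9731 = 0.0262
I = a² × P(1−P) = 1.22² × 0.0262 = 0.03902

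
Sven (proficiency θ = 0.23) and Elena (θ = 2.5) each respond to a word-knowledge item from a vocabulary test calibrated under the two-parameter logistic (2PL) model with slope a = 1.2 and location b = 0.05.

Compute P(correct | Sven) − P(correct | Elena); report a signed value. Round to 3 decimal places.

P(θ) = 1 / (1 + exp(−a(θ − b)))
P(Sven) = 0.5538  [exponent 0.2160]
P(Elena) = 0.9498  [exponent 2.9400]
Difference = 0.5538 − 0.9498 = -0.3960

-0.396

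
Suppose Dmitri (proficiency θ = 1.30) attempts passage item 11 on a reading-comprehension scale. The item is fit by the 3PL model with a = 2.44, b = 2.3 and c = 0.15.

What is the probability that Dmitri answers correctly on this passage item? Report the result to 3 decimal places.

0.218

P(θ) = c + (1 − c) · 1 / (1 + exp(−a(θ − b)))
Exponent: 2.44 × (1.30 − 2.3) = -2.4400
1/(1 + e^{2.4400}) = 0.0802
P = 0.15 + 0.85 × 0.0802 = 0.2181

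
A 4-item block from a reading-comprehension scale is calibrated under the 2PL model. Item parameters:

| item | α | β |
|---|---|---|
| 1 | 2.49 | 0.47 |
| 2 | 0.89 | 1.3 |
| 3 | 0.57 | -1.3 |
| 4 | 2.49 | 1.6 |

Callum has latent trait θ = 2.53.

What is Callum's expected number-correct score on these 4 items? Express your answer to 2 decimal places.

P(θ) = 1 / (1 + exp(−α(θ − β)))
P_1 = 1/(1+e^{-5.1294}) = 0.9941
P_2 = 1/(1+e^{-1.0947}) = 0.7493
P_3 = 1/(1+e^{-2.1831}) = 0.8987
P_4 = 1/(1+e^{-2.3157}) = 0.9102
E[score] = 0.9941 + 0.7493 + 0.8987 + 0.9102 = 3.5523

3.55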